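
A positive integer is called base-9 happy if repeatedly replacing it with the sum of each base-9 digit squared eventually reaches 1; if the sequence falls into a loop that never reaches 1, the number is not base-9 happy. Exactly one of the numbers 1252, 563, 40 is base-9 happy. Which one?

563

1252: 1252 → 54 → 36 → 16 → 50 → 50  — repeats 50 (not base-9 happy)
563: 563 → 125 → 81 → 1  — reaches 1 (base-9 happy)
40: 40 → 32 → 34 → 58 → 52 → 74 → 68 → 74  — repeats 74 (not base-9 happy)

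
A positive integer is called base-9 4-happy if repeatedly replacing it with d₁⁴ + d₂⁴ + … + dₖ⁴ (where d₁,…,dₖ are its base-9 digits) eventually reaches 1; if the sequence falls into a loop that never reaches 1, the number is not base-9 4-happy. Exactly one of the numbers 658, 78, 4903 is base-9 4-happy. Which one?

4903

658: 658 → 4098 → 1956 → 1394 → 8194 → 290 → 722 → 8208 → 114 → 1378 → 4098  — repeats 4098 (not base-9 4-happy)
78: 78 → 5392 → 3108 → 434 → 722 → 8208 → 114 → 1378 → 4098 → 1956 → 1394 → 8194 → 290 → 722  — repeats 722 (not base-9 4-happy)
4903: 4903 → 5249 → 4819 → 2433 → 243 → 81 → 1  — reaches 1 (base-9 4-happy)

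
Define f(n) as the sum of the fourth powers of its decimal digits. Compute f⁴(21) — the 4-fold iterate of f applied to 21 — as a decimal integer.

8208

21 → 2⁴ + 1⁴ = 16 + 1 = 17
17 → 1⁴ + 7⁴ = 1 + 2401 = 2402
2402 → 2⁴ + 4⁴ + 0⁴ + 2⁴ = 16 + 256 + 0 + 16 = 288
288 → 2⁴ + 8⁴ + 8⁴ = 16 + 4096 + 4096 = 8208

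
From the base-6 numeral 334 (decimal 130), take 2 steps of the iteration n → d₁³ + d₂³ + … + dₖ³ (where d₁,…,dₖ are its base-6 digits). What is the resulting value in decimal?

130 = (3,3,4)_6 → 3³ + 3³ + 4³ = 27 + 27 + 64 = 118
118 = (3,1,4)_6 → 3³ + 1³ + 4³ = 27 + 1 + 64 = 92

92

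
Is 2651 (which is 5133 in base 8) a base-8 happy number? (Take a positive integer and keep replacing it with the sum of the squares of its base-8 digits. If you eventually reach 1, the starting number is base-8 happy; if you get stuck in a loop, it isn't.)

not base-8 happy

2651 = (5,1,3,3)_8 → 5² + 1² + 3² + 3² = 25 + 1 + 9 + 9 = 44
44 = (5,4)_8 → 5² + 4² = 25 + 16 = 41
41 = (5,1)_8 → 5² + 1² = 25 + 1 = 26
26 = (3,2)_8 → 3² + 2² = 9 + 4 = 13
13 = (1,5)_8 → 1² + 5² = 1 + 25 = 26  — 26 already seen; the sequence cycles without reaching 1.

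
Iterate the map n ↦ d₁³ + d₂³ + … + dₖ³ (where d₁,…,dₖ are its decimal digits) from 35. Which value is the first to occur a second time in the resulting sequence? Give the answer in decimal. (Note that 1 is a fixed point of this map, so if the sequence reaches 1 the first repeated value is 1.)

371

35 → 3³ + 5³ = 27 + 125 = 152
152 → 1³ + 5³ + 2³ = 1 + 125 + 8 = 134
134 → 1³ + 3³ + 4³ = 1 + 27 + 64 = 92
92 → 9³ + 2³ = 729 + 8 = 737
737 → 7³ + 3³ + 7³ = 343 + 27 + 343 = 713
713 → 7³ + 1³ + 3³ = 343 + 1 + 27 = 371
371 → 3³ + 7³ + 1³ = 27 + 343 + 1 = 371  — 371 already appeared earlier.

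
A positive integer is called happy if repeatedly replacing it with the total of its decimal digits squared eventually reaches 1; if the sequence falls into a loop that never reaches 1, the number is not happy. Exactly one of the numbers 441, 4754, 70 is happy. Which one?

70

441: 441 → 33 → 18 → 65 → 61 → 37 → 58 → 89 → 145 → 42 → 20 → 4 → 16 → 37  — repeats 37 (not happy)
4754: 4754 → 106 → 37 → 58 → 89 → 145 → 42 → 20 → 4 → 16 → 37  — repeats 37 (not happy)
70: 70 → 49 → 97 → 130 → 10 → 1  — reaches 1 (happy)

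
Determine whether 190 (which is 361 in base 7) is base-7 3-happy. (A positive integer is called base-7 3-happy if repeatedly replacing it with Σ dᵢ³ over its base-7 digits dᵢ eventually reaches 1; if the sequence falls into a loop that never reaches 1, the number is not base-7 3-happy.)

190 = (3,6,1)_7 → 3³ + 6³ + 1³ = 244
244 = (4,6,6)_7 → 4³ + 6³ + 6³ = 496
496 = (1,3,0,6)_7 → 1³ + 3³ + 0³ + 6³ = 244  — 244 already seen; the sequence cycles without reaching 1.

not base-7 3-happy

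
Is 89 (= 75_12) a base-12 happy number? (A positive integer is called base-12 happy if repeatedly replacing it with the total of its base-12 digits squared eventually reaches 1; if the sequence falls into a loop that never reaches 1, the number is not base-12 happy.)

not base-12 happy

89 = (7,5)_12 → 7² + 5² = 49 + 25 = 74
74 = (6,2)_12 → 6² + 2² = 36 + 4 = 40
40 = (3,4)_12 → 3² + 4² = 9 + 16 = 25
25 = (2,1)_12 → 2² + 1² = 4 + 1 = 5
5 = (5)_12 → 5² = 25  — 25 already seen; the sequence cycles without reaching 1.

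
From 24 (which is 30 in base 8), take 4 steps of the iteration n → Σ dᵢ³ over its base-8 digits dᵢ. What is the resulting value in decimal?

432

24 = (3,0)_8 → 3³ + 0³ = 27
27 = (3,3)_8 → 3³ + 3³ = 54
54 = (6,6)_8 → 6³ + 6³ = 432
432 = (6,6,0)_8 → 6³ + 6³ + 0³ = 432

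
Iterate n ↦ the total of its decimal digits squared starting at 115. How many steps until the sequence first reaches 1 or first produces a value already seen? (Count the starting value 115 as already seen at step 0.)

15

115 → 1² + 1² + 5² = 1 + 1 + 25 = 27
27 → 2² + 7² = 4 + 49 = 53
53 → 5² + 3² = 25 + 9 = 34
34 → 3² + 4² = 9 + 16 = 25
25 → 2² + 5² = 4 + 25 = 29
29 → 2² + 9² = 4 + 81 = 85
85 → 8² + 5² = 64 + 25 = 89
89 → 8² + 9² = 64 + 81 = 145
145 → 1² + 4² + 5² = 1 + 16 + 25 = 42
42 → 4² + 2² = 16 + 4 = 20
20 → 2² + 0² = 4 + 0 = 4
4 → 4² = 16
16 → 1² + 6² = 1 + 36 = 37
37 → 3² + 7² = 9 + 49 = 58
58 → 5² + 8² = 25 + 64 = 89  — 89 repeats.
That took 15 steps.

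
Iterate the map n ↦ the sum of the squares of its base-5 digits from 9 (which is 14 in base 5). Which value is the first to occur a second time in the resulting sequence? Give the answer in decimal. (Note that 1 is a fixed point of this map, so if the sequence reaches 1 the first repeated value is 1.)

13

9 = (1,4)_5 → 1² + 4² = 1 + 16 = 17
17 = (3,2)_5 → 3² + 2² = 9 + 4 = 13
13 = (2,3)_5 → 2² + 3² = 4 + 9 = 13  — 13 already appeared earlier.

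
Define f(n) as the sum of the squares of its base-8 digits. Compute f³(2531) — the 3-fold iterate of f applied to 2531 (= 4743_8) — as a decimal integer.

37

2531 = (4,7,4,3)_8 → 4² + 7² + 4² + 3² = 16 + 49 + 16 + 9 = 90
90 = (1,3,2)_8 → 1² + 3² + 2² = 1 + 9 + 4 = 14
14 = (1,6)_8 → 1² + 6² = 1 + 36 = 37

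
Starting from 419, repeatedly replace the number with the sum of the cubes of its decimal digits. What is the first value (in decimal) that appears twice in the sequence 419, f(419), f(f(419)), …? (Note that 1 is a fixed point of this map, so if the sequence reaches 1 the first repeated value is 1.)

419 → 4³ + 1³ + 9³ = 64 + 1 + 729 = 794
794 → 7³ + 9³ + 4³ = 343 + 729 + 64 = 1136
1136 → 1³ + 1³ + 3³ + 6³ = 1 + 1 + 27 + 216 = 245
245 → 2³ + 4³ + 5³ = 8 + 64 + 125 = 197
197 → 1³ + 9³ + 7³ = 1 + 729 + 343 = 1073
1073 → 1³ + 0³ + 7³ + 3³ = 1 + 0 + 343 + 27 = 371
371 → 3³ + 7³ + 1³ = 27 + 343 + 1 = 371  — 371 already appeared earlier.

371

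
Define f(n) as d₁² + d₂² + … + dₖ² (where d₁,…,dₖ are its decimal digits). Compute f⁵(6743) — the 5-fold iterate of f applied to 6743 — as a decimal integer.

6743 → 6² + 7² + 4² + 3² = 36 + 49 + 16 + 9 = 110
110 → 1² + 1² + 0² = 1 + 1 + 0 = 2
2 → 2² = 4
4 → 4² = 16
16 → 1² + 6² = 1 + 36 = 37

37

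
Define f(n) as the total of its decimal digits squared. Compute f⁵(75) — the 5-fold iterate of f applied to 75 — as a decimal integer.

75 → 7² + 5² = 49 + 25 = 74
74 → 7² + 4² = 49 + 16 = 65
65 → 6² + 5² = 36 + 25 = 61
61 → 6² + 1² = 36 + 1 = 37
37 → 3² + 7² = 9 + 49 = 58

58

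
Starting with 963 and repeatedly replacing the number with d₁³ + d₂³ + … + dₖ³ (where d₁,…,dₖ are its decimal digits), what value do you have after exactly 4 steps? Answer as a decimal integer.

153

963 → 9³ + 6³ + 3³ = 729 + 216 + 27 = 972
972 → 9³ + 7³ + 2³ = 729 + 343 + 8 = 1080
1080 → 1³ + 0³ + 8³ + 0³ = 1 + 0 + 512 + 0 = 513
513 → 5³ + 1³ + 3³ = 125 + 1 + 27 = 153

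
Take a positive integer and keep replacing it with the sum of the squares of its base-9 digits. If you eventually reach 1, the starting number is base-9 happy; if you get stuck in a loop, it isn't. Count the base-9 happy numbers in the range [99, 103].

99: 99 → 5 → 25 → 53 → 89 → 65 → 53  (repeats 53)
100: 100 → 6 → 36 → 16 → 50 → 50  (repeats 50)
101: 101 → 9 → 1  (reaches 1)
102: 102 → 14 → 26 → 68 → 74 → 68  (repeats 68)
103: 103 → 21 → 13 → 17 → 65 → 53 → 89 → 65  (repeats 65)
base-9 happy: 101

1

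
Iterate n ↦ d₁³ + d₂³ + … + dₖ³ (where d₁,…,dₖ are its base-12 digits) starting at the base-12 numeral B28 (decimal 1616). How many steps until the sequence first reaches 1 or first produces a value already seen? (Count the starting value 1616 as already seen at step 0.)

1616 = (11,2,8)_12 → 11³ + 2³ + 8³ = 1851
1851 = (1,0,10,3)_12 → 1³ + 0³ + 10³ + 3³ = 1028
1028 = (7,1,8)_12 → 7³ + 1³ + 8³ = 856
856 = (5,11,4)_12 → 5³ + 11³ + 4³ = 1520
1520 = (10,6,8)_12 → 10³ + 6³ + 8³ = 1728
1728 = (1,0,0,0)_12 → 1³ + 0³ + 0³ + 0³ = 1  — reached 1.
That took 6 steps.

6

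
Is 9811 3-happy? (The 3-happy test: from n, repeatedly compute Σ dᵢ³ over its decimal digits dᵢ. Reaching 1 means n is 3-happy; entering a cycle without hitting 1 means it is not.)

3-happy

9811 → 9³ + 8³ + 1³ + 1³ = 1243
1243 → 1³ + 2³ + 4³ + 3³ = 100
100 → 1³ + 0³ + 0³ = 1  — reached 1.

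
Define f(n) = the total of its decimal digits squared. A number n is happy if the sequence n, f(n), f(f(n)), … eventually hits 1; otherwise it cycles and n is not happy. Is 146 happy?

not happy

146 → 53
53 → 34
34 → 25
25 → 29
29 → 85
85 → 89
89 → 145
145 → 42
42 → 20
20 → 4
4 → 16
16 → 37
37 → 58
58 → 89  — 89 already seen; the sequence cycles without reaching 1.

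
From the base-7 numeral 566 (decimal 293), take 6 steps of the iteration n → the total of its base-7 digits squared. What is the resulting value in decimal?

293 = (5,6,6)_7 → 5² + 6² + 6² = 25 + 36 + 36 = 97
97 = (1,6,6)_7 → 1² + 6² + 6² = 1 + 36 + 36 = 73
73 = (1,3,3)_7 → 1² + 3² + 3² = 1 + 9 + 9 = 19
19 = (2,5)_7 → 2² + 5² = 4 + 25 = 29
29 = (4,1)_7 → 4² + 1² = 16 + 1 = 17
17 = (2,3)_7 → 2² + 3² = 4 + 9 = 13

13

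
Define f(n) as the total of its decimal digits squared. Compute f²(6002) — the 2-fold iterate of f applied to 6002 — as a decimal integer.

16

6002 → 6² + 0² + 0² + 2² = 40
40 → 4² + 0² = 16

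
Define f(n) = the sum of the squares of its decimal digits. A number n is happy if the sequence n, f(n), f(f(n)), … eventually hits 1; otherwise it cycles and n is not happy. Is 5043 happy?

5043 → 5² + 0² + 4² + 3² = 25 + 0 + 16 + 9 = 50
50 → 5² + 0² = 25 + 0 = 25
25 → 2² + 5² = 4 + 25 = 29
29 → 2² + 9² = 4 + 81 = 85
85 → 8² + 5² = 64 + 25 = 89
89 → 8² + 9² = 64 + 81 = 145
145 → 1² + 4² + 5² = 1 + 16 + 25 = 42
42 → 4² + 2² = 16 + 4 = 20
20 → 2² + 0² = 4 + 0 = 4
4 → 4² = 16
16 → 1² + 6² = 1 + 36 = 37
37 → 3² + 7² = 9 + 49 = 58
58 → 5² + 8² = 25 + 64 = 89  — 89 already seen; the sequence cycles without reaching 1.

not happy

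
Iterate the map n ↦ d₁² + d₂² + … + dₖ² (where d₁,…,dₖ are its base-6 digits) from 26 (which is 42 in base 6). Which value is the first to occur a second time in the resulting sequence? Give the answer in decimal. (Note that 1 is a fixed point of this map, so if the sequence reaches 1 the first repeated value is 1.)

26 = (4,2)_6 → 4² + 2² = 16 + 4 = 20
20 = (3,2)_6 → 3² + 2² = 9 + 4 = 13
13 = (2,1)_6 → 2² + 1² = 4 + 1 = 5
5 = (5)_6 → 5² = 25
25 = (4,1)_6 → 4² + 1² = 16 + 1 = 17
17 = (2,5)_6 → 2² + 5² = 4 + 25 = 29
29 = (4,5)_6 → 4² + 5² = 16 + 25 = 41
41 = (1,0,5)_6 → 1² + 0² + 5² = 1 + 0 + 25 = 26  — 26 already appeared earlier.

26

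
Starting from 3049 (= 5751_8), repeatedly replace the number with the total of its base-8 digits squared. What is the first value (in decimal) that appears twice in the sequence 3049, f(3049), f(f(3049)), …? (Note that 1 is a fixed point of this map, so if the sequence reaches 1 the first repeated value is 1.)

3049 = (5,7,5,1)_8 → 5² + 7² + 5² + 1² = 25 + 49 + 25 + 1 = 100
100 = (1,4,4)_8 → 1² + 4² + 4² = 1 + 16 + 16 = 33
33 = (4,1)_8 → 4² + 1² = 16 + 1 = 17
17 = (2,1)_8 → 2² + 1² = 4 + 1 = 5
5 = (5)_8 → 5² = 25
25 = (3,1)_8 → 3² + 1² = 9 + 1 = 10
10 = (1,2)_8 → 1² + 2² = 1 + 4 = 5  — 5 already appeared earlier.

5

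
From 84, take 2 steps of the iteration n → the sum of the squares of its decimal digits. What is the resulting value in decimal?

64

84 → 8² + 4² = 80
80 → 8² + 0² = 64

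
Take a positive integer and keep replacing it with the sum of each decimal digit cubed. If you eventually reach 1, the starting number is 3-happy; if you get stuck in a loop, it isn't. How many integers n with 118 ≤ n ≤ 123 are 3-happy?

1

118: 118 → 514 → 190 → 730 → 370 → 370  (repeats 370)
119: 119 → 731 → 371 → 371  (repeats 371)
120: 120 → 9 → 729 → 1080 → 513 → 153 → 153  (repeats 153)
121: 121 → 10 → 1  (reaches 1)
122: 122 → 17 → 344 → 155 → 251 → 134 → 92 → 737 → 713 → 371 → 371  (repeats 371)
123: 123 → 36 → 243 → 99 → 1458 → 702 → 351 → 153 → 153  (repeats 153)
3-happy: 121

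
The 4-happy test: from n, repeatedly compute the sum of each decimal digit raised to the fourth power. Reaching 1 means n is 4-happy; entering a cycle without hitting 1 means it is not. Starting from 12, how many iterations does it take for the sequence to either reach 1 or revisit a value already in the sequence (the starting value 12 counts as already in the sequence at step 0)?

12 → 1⁴ + 2⁴ = 1 + 16 = 17
17 → 1⁴ + 7⁴ = 1 + 2401 = 2402
2402 → 2⁴ + 4⁴ + 0⁴ + 2⁴ = 16 + 256 + 0 + 16 = 288
288 → 2⁴ + 8⁴ + 8⁴ = 16 + 4096 + 4096 = 8208
8208 → 8⁴ + 2⁴ + 0⁴ + 8⁴ = 4096 + 16 + 0 + 4096 = 8208  — 8208 repeats.
That took 5 steps.

5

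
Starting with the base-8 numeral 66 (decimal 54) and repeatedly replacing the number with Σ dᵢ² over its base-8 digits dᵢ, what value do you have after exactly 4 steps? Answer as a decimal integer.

16

54 = (6,6)_8 → 6² + 6² = 36 + 36 = 72
72 = (1,1,0)_8 → 1² + 1² + 0² = 1 + 1 + 0 = 2
2 = (2)_8 → 2² = 4
4 = (4)_8 → 4² = 16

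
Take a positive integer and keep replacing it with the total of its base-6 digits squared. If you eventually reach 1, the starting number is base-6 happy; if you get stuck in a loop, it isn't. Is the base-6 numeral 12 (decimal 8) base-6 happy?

not base-6 happy

8 = (1,2)_6 → 5
5 = (5)_6 → 25
25 = (4,1)_6 → 17
17 = (2,5)_6 → 29
29 = (4,5)_6 → 41
41 = (1,0,5)_6 → 26
26 = (4,2)_6 → 20
20 = (3,2)_6 → 13
13 = (2,1)_6 → 5  — 5 already seen; the sequence cycles without reaching 1.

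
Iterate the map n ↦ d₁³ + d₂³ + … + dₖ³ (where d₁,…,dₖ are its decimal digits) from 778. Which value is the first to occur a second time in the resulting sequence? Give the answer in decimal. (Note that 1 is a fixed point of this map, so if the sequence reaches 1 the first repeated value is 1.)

1

778 → 1198
1198 → 1243
1243 → 100
100 → 1  — reached the fixed point 1.
1 → 1, so 1 is the first repeated value.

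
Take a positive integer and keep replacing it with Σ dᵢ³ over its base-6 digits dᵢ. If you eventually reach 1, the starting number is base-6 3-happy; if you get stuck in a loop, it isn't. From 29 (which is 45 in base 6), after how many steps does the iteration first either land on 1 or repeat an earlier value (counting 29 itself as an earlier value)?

29 = (4,5)_6 → 4³ + 5³ = 64 + 125 = 189
189 = (5,1,3)_6 → 5³ + 1³ + 3³ = 125 + 1 + 27 = 153
153 = (4,1,3)_6 → 4³ + 1³ + 3³ = 64 + 1 + 27 = 92
92 = (2,3,2)_6 → 2³ + 3³ + 2³ = 8 + 27 + 8 = 43
43 = (1,1,1)_6 → 1³ + 1³ + 1³ = 1 + 1 + 1 = 3
3 = (3)_6 → 3³ = 27
27 = (4,3)_6 → 4³ + 3³ = 64 + 27 = 91
91 = (2,3,1)_6 → 2³ + 3³ + 1³ = 8 + 27 + 1 = 36
36 = (1,0,0)_6 → 1³ + 0³ + 0³ = 1 + 0 + 0 = 1  — reached 1.
That took 9 steps.

9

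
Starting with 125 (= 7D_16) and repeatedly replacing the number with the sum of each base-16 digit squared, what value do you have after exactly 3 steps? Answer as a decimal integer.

170

125 = (7,13)_16 → 7² + 13² = 218
218 = (13,10)_16 → 13² + 10² = 269
269 = (1,0,13)_16 → 1² + 0² + 13² = 170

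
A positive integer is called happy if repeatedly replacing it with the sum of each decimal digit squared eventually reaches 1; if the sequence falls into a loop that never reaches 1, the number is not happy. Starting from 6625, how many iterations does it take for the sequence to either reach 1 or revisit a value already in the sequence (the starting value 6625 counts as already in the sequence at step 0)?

11

6625 → 101
101 → 2
2 → 4
4 → 16
16 → 37
37 → 58
58 → 89
89 → 145
145 → 42
42 → 20
20 → 4  — 4 repeats.
That took 11 steps.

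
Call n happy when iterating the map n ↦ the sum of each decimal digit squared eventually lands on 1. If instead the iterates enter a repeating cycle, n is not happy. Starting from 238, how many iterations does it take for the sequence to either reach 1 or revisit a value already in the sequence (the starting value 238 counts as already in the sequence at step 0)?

11

238 → 2² + 3² + 8² = 77
77 → 7² + 7² = 98
98 → 9² + 8² = 145
145 → 1² + 4² + 5² = 42
42 → 4² + 2² = 20
20 → 2² + 0² = 4
4 → 4² = 16
16 → 1² + 6² = 37
37 → 3² + 7² = 58
58 → 5² + 8² = 89
89 → 8² + 9² = 145  — 145 repeats.
That took 11 steps.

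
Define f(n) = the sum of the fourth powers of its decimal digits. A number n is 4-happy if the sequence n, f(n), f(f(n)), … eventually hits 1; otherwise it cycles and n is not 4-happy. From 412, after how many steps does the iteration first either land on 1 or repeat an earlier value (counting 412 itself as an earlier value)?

412 → 4⁴ + 1⁴ + 2⁴ = 273
273 → 2⁴ + 7⁴ + 3⁴ = 2498
2498 → 2⁴ + 4⁴ + 9⁴ + 8⁴ = 10929
10929 → 1⁴ + 0⁴ + 9⁴ + 2⁴ + 9⁴ = 13139
13139 → 1⁴ + 3⁴ + 1⁴ + 3⁴ + 9⁴ = 6725
6725 → 6⁴ + 7⁴ + 2⁴ + 5⁴ = 4338
4338 → 4⁴ + 3⁴ + 3⁴ + 8⁴ = 4514
4514 → 4⁴ + 5⁴ + 1⁴ + 4⁴ = 1138
1138 → 1⁴ + 1⁴ + 3⁴ + 8⁴ = 4179
4179 → 4⁴ + 1⁴ + 7⁴ + 9⁴ = 9219
9219 → 9⁴ + 2⁴ + 1⁴ + 9⁴ = 13139  — 13139 repeats.
That took 11 steps.

11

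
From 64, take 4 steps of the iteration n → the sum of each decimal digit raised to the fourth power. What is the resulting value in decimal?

64 → 6⁴ + 4⁴ = 1296 + 256 = 1552
1552 → 1⁴ + 5⁴ + 5⁴ + 2⁴ = 1 + 625 + 625 + 16 = 1267
1267 → 1⁴ + 2⁴ + 6⁴ + 7⁴ = 1 + 16 + 1296 + 2401 = 3714
3714 → 3⁴ + 7⁴ + 1⁴ + 4⁴ = 81 + 2401 + 1 + 256 = 2739

2739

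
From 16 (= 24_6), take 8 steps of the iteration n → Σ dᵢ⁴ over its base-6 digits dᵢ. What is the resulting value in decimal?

114

16 = (2,4)_6 → 2⁴ + 4⁴ = 272
272 = (1,1,3,2)_6 → 1⁴ + 1⁴ + 3⁴ + 2⁴ = 99
99 = (2,4,3)_6 → 2⁴ + 4⁴ + 3⁴ = 353
353 = (1,3,4,5)_6 → 1⁴ + 3⁴ + 4⁴ + 5⁴ = 963
963 = (4,2,4,3)_6 → 4⁴ + 2⁴ + 4⁴ + 3⁴ = 609
609 = (2,4,5,3)_6 → 2⁴ + 4⁴ + 5⁴ + 3⁴ = 978
978 = (4,3,1,0)_6 → 4⁴ + 3⁴ + 1⁴ + 0⁴ = 338
338 = (1,3,2,2)_6 → 1⁴ + 3⁴ + 2⁴ + 2⁴ = 114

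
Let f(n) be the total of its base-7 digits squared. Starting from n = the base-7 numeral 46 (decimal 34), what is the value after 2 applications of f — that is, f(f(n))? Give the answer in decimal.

10

34 = (4,6)_7 → 4² + 6² = 52
52 = (1,0,3)_7 → 1² + 0² + 3² = 10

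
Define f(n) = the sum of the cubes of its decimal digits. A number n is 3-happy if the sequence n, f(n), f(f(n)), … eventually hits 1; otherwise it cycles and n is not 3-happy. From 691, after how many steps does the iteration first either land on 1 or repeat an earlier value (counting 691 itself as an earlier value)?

691 → 6³ + 9³ + 1³ = 216 + 729 + 1 = 946
946 → 9³ + 4³ + 6³ = 729 + 64 + 216 = 1009
1009 → 1³ + 0³ + 0³ + 9³ = 1 + 0 + 0 + 729 = 730
730 → 7³ + 3³ + 0³ = 343 + 27 + 0 = 370
370 → 3³ + 7³ + 0³ = 27 + 343 + 0 = 370  — 370 repeats.
That took 5 steps.

5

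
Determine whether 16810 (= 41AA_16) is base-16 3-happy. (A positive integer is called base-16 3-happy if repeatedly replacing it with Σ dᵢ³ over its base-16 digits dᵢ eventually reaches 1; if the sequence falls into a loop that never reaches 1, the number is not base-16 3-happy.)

16810 = (4,1,10,10)_16 → 2065
2065 = (8,1,1)_16 → 514
514 = (2,0,2)_16 → 16
16 = (1,0)_16 → 1  — reached 1.

base-16 3-happy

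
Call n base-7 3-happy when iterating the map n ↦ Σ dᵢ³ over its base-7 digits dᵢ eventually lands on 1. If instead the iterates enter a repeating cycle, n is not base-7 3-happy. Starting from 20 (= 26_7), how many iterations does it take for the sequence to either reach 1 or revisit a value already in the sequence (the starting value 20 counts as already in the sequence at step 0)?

6

20 = (2,6)_7 → 2³ + 6³ = 224
224 = (4,4,0)_7 → 4³ + 4³ + 0³ = 128
128 = (2,4,2)_7 → 2³ + 4³ + 2³ = 80
80 = (1,4,3)_7 → 1³ + 4³ + 3³ = 92
92 = (1,6,1)_7 → 1³ + 6³ + 1³ = 218
218 = (4,3,1)_7 → 4³ + 3³ + 1³ = 92  — 92 repeats.
That took 6 steps.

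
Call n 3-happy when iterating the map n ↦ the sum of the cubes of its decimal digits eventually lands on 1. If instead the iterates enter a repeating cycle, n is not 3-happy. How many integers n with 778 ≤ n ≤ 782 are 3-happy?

1

778: 778 → 1198 → 1243 → 100 → 1  — 3-happy
779: 779 → 1415 → 191 → 731 → 371 → 371  — not 3-happy
780: 780 → 855 → 762 → 567 → 684 → 792 → 1080 → 513 → 153 → 153  — not 3-happy
781: 781 → 856 → 853 → 664 → 496 → 1009 → 730 → 370 → 370  — not 3-happy
782: 782 → 863 → 755 → 593 → 881 → 1025 → 134 → 92 → 737 → 713 → 371 → 371  — not 3-happy
3-happy: 778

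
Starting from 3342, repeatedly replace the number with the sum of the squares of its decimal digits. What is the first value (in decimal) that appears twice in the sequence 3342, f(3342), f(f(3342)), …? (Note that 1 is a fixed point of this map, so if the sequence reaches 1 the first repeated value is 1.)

58

3342 → 3² + 3² + 4² + 2² = 9 + 9 + 16 + 4 = 38
38 → 3² + 8² = 9 + 64 = 73
73 → 7² + 3² = 49 + 9 = 58
58 → 5² + 8² = 25 + 64 = 89
89 → 8² + 9² = 64 + 81 = 145
145 → 1² + 4² + 5² = 1 + 16 + 25 = 42
42 → 4² + 2² = 16 + 4 = 20
20 → 2² + 0² = 4 + 0 = 4
4 → 4² = 16
16 → 1² + 6² = 1 + 36 = 37
37 → 3² + 7² = 9 + 49 = 58  — 58 already appeared earlier.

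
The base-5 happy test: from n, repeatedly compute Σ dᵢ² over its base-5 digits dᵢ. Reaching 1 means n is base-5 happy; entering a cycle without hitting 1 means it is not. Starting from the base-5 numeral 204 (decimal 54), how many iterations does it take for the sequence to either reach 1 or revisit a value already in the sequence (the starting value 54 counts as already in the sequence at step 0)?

5

54 = (2,0,4)_5 → 2² + 0² + 4² = 4 + 0 + 16 = 20
20 = (4,0)_5 → 4² + 0² = 16 + 0 = 16
16 = (3,1)_5 → 3² + 1² = 9 + 1 = 10
10 = (2,0)_5 → 2² + 0² = 4 + 0 = 4
4 = (4)_5 → 4² = 16  — 16 repeats.
That took 5 steps.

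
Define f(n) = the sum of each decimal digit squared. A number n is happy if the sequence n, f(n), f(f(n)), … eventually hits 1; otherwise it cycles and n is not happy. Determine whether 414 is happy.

414 → 4² + 1² + 4² = 33
33 → 3² + 3² = 18
18 → 1² + 8² = 65
65 → 6² + 5² = 61
61 → 6² + 1² = 37
37 → 3² + 7² = 58
58 → 5² + 8² = 89
89 → 8² + 9² = 145
145 → 1² + 4² + 5² = 42
42 → 4² + 2² = 20
20 → 2² + 0² = 4
4 → 4² = 16
16 → 1² + 6² = 37  — 37 already seen; the sequence cycles without reaching 1.

not happy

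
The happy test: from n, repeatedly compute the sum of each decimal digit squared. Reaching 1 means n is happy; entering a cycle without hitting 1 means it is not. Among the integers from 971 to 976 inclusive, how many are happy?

971: 971 → 131 → 11 → 2 → 4 → 16 → 37 → 58 → 89 → 145 → 42 → 20 → 4  (repeats 4)
972: 972 → 134 → 26 → 40 → 16 → 37 → 58 → 89 → 145 → 42 → 20 → 4 → 16  (repeats 16)
973: 973 → 139 → 91 → 82 → 68 → 100 → 1  (reaches 1)
974: 974 → 146 → 53 → 34 → 25 → 29 → 85 → 89 → 145 → 42 → 20 → 4 → 16 → 37 → 58 → 89  (repeats 89)
975: 975 → 155 → 51 → 26 → 40 → 16 → 37 → 58 → 89 → 145 → 42 → 20 → 4 → 16  (repeats 16)
976: 976 → 166 → 73 → 58 → 89 → 145 → 42 → 20 → 4 → 16 → 37 → 58  (repeats 58)
happy: 973

1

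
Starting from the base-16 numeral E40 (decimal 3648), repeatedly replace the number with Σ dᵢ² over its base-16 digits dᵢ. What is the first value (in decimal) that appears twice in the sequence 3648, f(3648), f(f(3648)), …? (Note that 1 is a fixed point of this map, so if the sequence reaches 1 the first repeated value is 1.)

3648 = (14,4,0)_16 → 14² + 4² + 0² = 212
212 = (13,4)_16 → 13² + 4² = 185
185 = (11,9)_16 → 11² + 9² = 202
202 = (12,10)_16 → 12² + 10² = 244
244 = (15,4)_16 → 15² + 4² = 241
241 = (15,1)_16 → 15² + 1² = 226
226 = (14,2)_16 → 14² + 2² = 200
200 = (12,8)_16 → 12² + 8² = 208
208 = (13,0)_16 → 13² + 0² = 169
169 = (10,9)_16 → 10² + 9² = 181
181 = (11,5)_16 → 11² + 5² = 146
146 = (9,2)_16 → 9² + 2² = 85
85 = (5,5)_16 → 5² + 5² = 50
50 = (3,2)_16 → 3² + 2² = 13
13 = (13)_16 → 13² = 169  — 169 already appeared earlier.

169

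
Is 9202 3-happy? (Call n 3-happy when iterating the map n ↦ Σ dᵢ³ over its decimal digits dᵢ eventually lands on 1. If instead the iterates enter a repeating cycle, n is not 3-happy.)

9202 → 9³ + 2³ + 0³ + 2³ = 729 + 8 + 0 + 8 = 745
745 → 7³ + 4³ + 5³ = 343 + 64 + 125 = 532
532 → 5³ + 3³ + 2³ = 125 + 27 + 8 = 160
160 → 1³ + 6³ + 0³ = 1 + 216 + 0 = 217
217 → 2³ + 1³ + 7³ = 8 + 1 + 343 = 352
352 → 3³ + 5³ + 2³ = 27 + 125 + 8 = 160  — 160 already seen; the sequence cycles without reaching 1.

not 3-happy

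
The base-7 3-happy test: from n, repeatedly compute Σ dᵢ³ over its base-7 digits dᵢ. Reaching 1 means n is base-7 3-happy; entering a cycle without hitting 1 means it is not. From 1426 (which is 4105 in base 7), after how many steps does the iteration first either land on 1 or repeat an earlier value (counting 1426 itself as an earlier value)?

1426 = (4,1,0,5)_7 → 4³ + 1³ + 0³ + 5³ = 190
190 = (3,6,1)_7 → 3³ + 6³ + 1³ = 244
244 = (4,6,6)_7 → 4³ + 6³ + 6³ = 496
496 = (1,3,0,6)_7 → 1³ + 3³ + 0³ + 6³ = 244  — 244 repeats.
That took 4 steps.

4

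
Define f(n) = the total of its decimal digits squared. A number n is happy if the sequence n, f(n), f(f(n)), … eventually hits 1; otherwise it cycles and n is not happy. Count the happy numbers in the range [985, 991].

985: 985 → 170 → 50 → 25 → 29 → 85 → 89 → 145 → 42 → 20 → 4 → 16 → 37 → 58 → 89  — not happy
986: 986 → 181 → 66 → 72 → 53 → 34 → 25 → 29 → 85 → 89 → 145 → 42 → 20 → 4 → 16 → 37 → 58 → 89  — not happy
987: 987 → 194 → 98 → 145 → 42 → 20 → 4 → 16 → 37 → 58 → 89 → 145  — not happy
988: 988 → 209 → 85 → 89 → 145 → 42 → 20 → 4 → 16 → 37 → 58 → 89  — not happy
989: 989 → 226 → 44 → 32 → 13 → 10 → 1  — happy
990: 990 → 162 → 41 → 17 → 50 → 25 → 29 → 85 → 89 → 145 → 42 → 20 → 4 → 16 → 37 → 58 → 89  — not happy
991: 991 → 163 → 46 → 52 → 29 → 85 → 89 → 145 → 42 → 20 → 4 → 16 → 37 → 58 → 89  — not happy
happy: 989

1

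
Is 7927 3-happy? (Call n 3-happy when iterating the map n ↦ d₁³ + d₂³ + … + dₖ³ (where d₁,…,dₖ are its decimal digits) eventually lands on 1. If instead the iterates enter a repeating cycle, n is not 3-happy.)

3-happy

7927 → 1423
1423 → 100
100 → 1  — reached 1.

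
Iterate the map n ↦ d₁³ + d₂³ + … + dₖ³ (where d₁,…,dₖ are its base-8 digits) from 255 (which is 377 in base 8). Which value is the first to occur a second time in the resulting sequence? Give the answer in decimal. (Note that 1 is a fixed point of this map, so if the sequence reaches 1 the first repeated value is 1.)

92

255 = (3,7,7)_8 → 3³ + 7³ + 7³ = 27 + 343 + 343 = 713
713 = (1,3,1,1)_8 → 1³ + 3³ + 1³ + 1³ = 1 + 27 + 1 + 1 = 30
30 = (3,6)_8 → 3³ + 6³ = 27 + 216 = 243
243 = (3,6,3)_8 → 3³ + 6³ + 3³ = 27 + 216 + 27 = 270
270 = (4,1,6)_8 → 4³ + 1³ + 6³ = 64 + 1 + 216 = 281
281 = (4,3,1)_8 → 4³ + 3³ + 1³ = 64 + 27 + 1 = 92
92 = (1,3,4)_8 → 1³ + 3³ + 4³ = 1 + 27 + 64 = 92  — 92 already appeared earlier.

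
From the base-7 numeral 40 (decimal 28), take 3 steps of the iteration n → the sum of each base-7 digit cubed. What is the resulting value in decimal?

28

28 = (4,0)_7 → 4³ + 0³ = 64 + 0 = 64
64 = (1,2,1)_7 → 1³ + 2³ + 1³ = 1 + 8 + 1 = 10
10 = (1,3)_7 → 1³ + 3³ = 1 + 27 = 28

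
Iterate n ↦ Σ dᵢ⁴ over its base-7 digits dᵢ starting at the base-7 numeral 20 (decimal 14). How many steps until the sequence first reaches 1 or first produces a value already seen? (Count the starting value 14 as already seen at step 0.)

9

14 = (2,0)_7 → 2⁴ + 0⁴ = 16 + 0 = 16
16 = (2,2)_7 → 2⁴ + 2⁴ = 16 + 16 = 32
32 = (4,4)_7 → 4⁴ + 4⁴ = 256 + 256 = 512
512 = (1,3,3,1)_7 → 1⁴ + 3⁴ + 3⁴ + 1⁴ = 1 + 81 + 81 + 1 = 164
164 = (3,2,3)_7 → 3⁴ + 2⁴ + 3⁴ = 81 + 16 + 81 = 178
178 = (3,4,3)_7 → 3⁴ + 4⁴ + 3⁴ = 81 + 256 + 81 = 418
418 = (1,1,3,5)_7 → 1⁴ + 1⁴ + 3⁴ + 5⁴ = 1 + 1 + 81 + 625 = 708
708 = (2,0,3,1)_7 → 2⁴ + 0⁴ + 3⁴ + 1⁴ = 16 + 0 + 81 + 1 = 98
98 = (2,0,0)_7 → 2⁴ + 0⁴ + 0⁴ = 16 + 0 + 0 = 16  — 16 repeats.
That took 9 steps.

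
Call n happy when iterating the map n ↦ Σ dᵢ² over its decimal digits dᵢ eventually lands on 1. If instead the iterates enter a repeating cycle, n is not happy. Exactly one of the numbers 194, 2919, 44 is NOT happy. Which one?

194: 194 → 98 → 145 → 42 → 20 → 4 → 16 → 37 → 58 → 89 → 145  — repeats 145 (not happy)
2919: 2919 → 167 → 86 → 100 → 1  — reaches 1 (happy)
44: 44 → 32 → 13 → 10 → 1  — reaches 1 (happy)

194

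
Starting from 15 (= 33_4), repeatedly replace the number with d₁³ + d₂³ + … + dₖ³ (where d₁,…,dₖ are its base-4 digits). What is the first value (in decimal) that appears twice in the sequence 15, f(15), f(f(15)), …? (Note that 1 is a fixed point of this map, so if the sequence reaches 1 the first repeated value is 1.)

15 = (3,3)_4 → 3³ + 3³ = 27 + 27 = 54
54 = (3,1,2)_4 → 3³ + 1³ + 2³ = 27 + 1 + 8 = 36
36 = (2,1,0)_4 → 2³ + 1³ + 0³ = 8 + 1 + 0 = 9
9 = (2,1)_4 → 2³ + 1³ = 8 + 1 = 9  — 9 already appeared earlier.

9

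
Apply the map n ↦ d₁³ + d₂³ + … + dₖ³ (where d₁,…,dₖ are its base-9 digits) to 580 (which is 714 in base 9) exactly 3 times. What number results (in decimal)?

856

580 = (7,1,4)_9 → 408
408 = (5,0,3)_9 → 152
152 = (1,7,8)_9 → 856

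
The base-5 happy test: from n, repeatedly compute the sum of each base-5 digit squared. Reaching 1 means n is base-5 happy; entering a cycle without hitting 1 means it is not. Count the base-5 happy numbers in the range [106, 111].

106: 106 → 18 → 18  (repeats 18)
107: 107 → 21 → 17 → 13 → 13  (repeats 13)
108: 108 → 26 → 2 → 4 → 16 → 10 → 4  (repeats 4)
109: 109 → 33 → 11 → 5 → 1  (reaches 1)
110: 110 → 20 → 16 → 10 → 4 → 16  (repeats 16)
111: 111 → 21 → 17 → 13 → 13  (repeats 13)
base-5 happy: 109

1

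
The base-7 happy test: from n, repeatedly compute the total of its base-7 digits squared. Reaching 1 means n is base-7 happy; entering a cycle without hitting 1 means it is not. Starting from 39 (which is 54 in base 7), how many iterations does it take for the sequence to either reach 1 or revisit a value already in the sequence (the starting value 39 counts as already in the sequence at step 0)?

5

39 = (5,4)_7 → 41
41 = (5,6)_7 → 61
61 = (1,1,5)_7 → 27
27 = (3,6)_7 → 45
45 = (6,3)_7 → 45  — 45 repeats.
That took 5 steps.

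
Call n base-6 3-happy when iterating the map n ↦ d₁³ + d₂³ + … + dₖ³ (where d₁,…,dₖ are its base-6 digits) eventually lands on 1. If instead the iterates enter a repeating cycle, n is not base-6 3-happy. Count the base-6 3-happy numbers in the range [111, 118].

5

111: 111 → 54 → 28 → 128 → 62 → 73 → 9 → 28  — not base-6 3-happy
112: 112 → 91 → 36 → 1  — base-6 3-happy
113: 113 → 152 → 73 → 9 → 28 → 128 → 62 → 73  — not base-6 3-happy
114: 114 → 28 → 128 → 62 → 73 → 9 → 28  — not base-6 3-happy
115: 115 → 29 → 189 → 153 → 92 → 43 → 3 → 27 → 91 → 36 → 1  — base-6 3-happy
116: 116 → 36 → 1  — base-6 3-happy
117: 117 → 55 → 29 → 189 → 153 → 92 → 43 → 3 → 27 → 91 → 36 → 1  — base-6 3-happy
118: 118 → 92 → 43 → 3 → 27 → 91 → 36 → 1  — base-6 3-happy
base-6 3-happy: 112, 115, 116, 117, 118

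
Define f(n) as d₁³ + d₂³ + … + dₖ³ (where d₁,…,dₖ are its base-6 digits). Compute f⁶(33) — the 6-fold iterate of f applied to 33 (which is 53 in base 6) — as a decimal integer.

62

33 = (5,3)_6 → 5³ + 3³ = 152
152 = (4,1,2)_6 → 4³ + 1³ + 2³ = 73
73 = (2,0,1)_6 → 2³ + 0³ + 1³ = 9
9 = (1,3)_6 → 1³ + 3³ = 28
28 = (4,4)_6 → 4³ + 4³ = 128
128 = (3,3,2)_6 → 3³ + 3³ + 2³ = 62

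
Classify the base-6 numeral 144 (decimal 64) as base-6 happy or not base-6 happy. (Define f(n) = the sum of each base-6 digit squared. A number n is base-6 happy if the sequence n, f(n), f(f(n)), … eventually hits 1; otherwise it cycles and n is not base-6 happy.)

64 = (1,4,4)_6 → 33
33 = (5,3)_6 → 34
34 = (5,4)_6 → 41
41 = (1,0,5)_6 → 26
26 = (4,2)_6 → 20
20 = (3,2)_6 → 13
13 = (2,1)_6 → 5
5 = (5)_6 → 25
25 = (4,1)_6 → 17
17 = (2,5)_6 → 29
29 = (4,5)_6 → 41  — 41 already seen; the sequence cycles without reaching 1.

not base-6 happy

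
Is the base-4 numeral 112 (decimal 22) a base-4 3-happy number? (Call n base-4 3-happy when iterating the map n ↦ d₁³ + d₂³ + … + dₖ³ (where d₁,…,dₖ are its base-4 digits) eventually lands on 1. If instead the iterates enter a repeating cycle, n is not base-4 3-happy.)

base-4 3-happy

22 = (1,1,2)_4 → 1³ + 1³ + 2³ = 10
10 = (2,2)_4 → 2³ + 2³ = 16
16 = (1,0,0)_4 → 1³ + 0³ + 0³ = 1  — reached 1.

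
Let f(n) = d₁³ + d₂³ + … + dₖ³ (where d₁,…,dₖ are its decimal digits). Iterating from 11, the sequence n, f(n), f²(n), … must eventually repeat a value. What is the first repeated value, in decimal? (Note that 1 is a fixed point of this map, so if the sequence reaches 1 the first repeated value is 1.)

11 → 1³ + 1³ = 1 + 1 = 2
2 → 2³ = 8
8 → 8³ = 512
512 → 5³ + 1³ + 2³ = 125 + 1 + 8 = 134
134 → 1³ + 3³ + 4³ = 1 + 27 + 64 = 92
92 → 9³ + 2³ = 729 + 8 = 737
737 → 7³ + 3³ + 7³ = 343 + 27 + 343 = 713
713 → 7³ + 1³ + 3³ = 343 + 1 + 27 = 371
371 → 3³ + 7³ + 1³ = 27 + 343 + 1 = 371  — 371 already appeared earlier.

371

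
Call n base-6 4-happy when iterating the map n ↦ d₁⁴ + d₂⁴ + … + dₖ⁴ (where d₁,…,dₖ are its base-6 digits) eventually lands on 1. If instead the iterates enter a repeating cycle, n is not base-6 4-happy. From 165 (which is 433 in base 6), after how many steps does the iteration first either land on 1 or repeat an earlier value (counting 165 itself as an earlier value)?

11

165 = (4,3,3)_6 → 4⁴ + 3⁴ + 3⁴ = 256 + 81 + 81 = 418
418 = (1,5,3,4)_6 → 1⁴ + 5⁴ + 3⁴ + 4⁴ = 1 + 625 + 81 + 256 = 963
963 = (4,2,4,3)_6 → 4⁴ + 2⁴ + 4⁴ + 3⁴ = 256 + 16 + 256 + 81 = 609
609 = (2,4,5,3)_6 → 2⁴ + 4⁴ + 5⁴ + 3⁴ = 16 + 256 + 625 + 81 = 978
978 = (4,3,1,0)_6 → 4⁴ + 3⁴ + 1⁴ + 0⁴ = 256 + 81 + 1 + 0 = 338
338 = (1,3,2,2)_6 → 1⁴ + 3⁴ + 2⁴ + 2⁴ = 1 + 81 + 16 + 16 = 114
114 = (3,1,0)_6 → 3⁴ + 1⁴ + 0⁴ = 81 + 1 + 0 = 82
82 = (2,1,4)_6 → 2⁴ + 1⁴ + 4⁴ = 16 + 1 + 256 = 273
273 = (1,1,3,3)_6 → 1⁴ + 1⁴ + 3⁴ + 3⁴ = 1 + 1 + 81 + 81 = 164
164 = (4,3,2)_6 → 4⁴ + 3⁴ + 2⁴ = 256 + 81 + 16 = 353
353 = (1,3,4,5)_6 → 1⁴ + 3⁴ + 4⁴ + 5⁴ = 1 + 81 + 256 + 625 = 963  — 963 repeats.
That took 11 steps.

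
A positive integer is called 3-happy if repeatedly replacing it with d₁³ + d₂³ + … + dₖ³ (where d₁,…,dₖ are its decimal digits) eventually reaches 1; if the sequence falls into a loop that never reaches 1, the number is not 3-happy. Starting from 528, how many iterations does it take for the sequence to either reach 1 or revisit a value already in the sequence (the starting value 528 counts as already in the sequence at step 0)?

528 → 5³ + 2³ + 8³ = 645
645 → 6³ + 4³ + 5³ = 405
405 → 4³ + 0³ + 5³ = 189
189 → 1³ + 8³ + 9³ = 1242
1242 → 1³ + 2³ + 4³ + 2³ = 81
81 → 8³ + 1³ = 513
513 → 5³ + 1³ + 3³ = 153
153 → 1³ + 5³ + 3³ = 153  — 153 repeats.
That took 8 steps.

8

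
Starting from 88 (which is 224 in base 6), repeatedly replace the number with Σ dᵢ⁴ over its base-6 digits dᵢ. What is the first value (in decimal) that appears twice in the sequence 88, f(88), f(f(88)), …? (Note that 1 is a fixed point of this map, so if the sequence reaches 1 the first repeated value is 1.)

288

88 = (2,2,4)_6 → 2⁴ + 2⁴ + 4⁴ = 288
288 = (1,2,0,0)_6 → 1⁴ + 2⁴ + 0⁴ + 0⁴ = 17
17 = (2,5)_6 → 2⁴ + 5⁴ = 641
641 = (2,5,4,5)_6 → 2⁴ + 5⁴ + 4⁴ + 5⁴ = 1522
1522 = (1,1,0,1,4)_6 → 1⁴ + 1⁴ + 0⁴ + 1⁴ + 4⁴ = 259
259 = (1,1,1,1)_6 → 1⁴ + 1⁴ + 1⁴ + 1⁴ = 4
4 = (4)_6 → 4⁴ = 256
256 = (1,1,0,4)_6 → 1⁴ + 1⁴ + 0⁴ + 4⁴ = 258
258 = (1,1,1,0)_6 → 1⁴ + 1⁴ + 1⁴ + 0⁴ = 3
3 = (3)_6 → 3⁴ = 81
81 = (2,1,3)_6 → 2⁴ + 1⁴ + 3⁴ = 98
98 = (2,4,2)_6 → 2⁴ + 4⁴ + 2⁴ = 288  — 288 already appeared earlier.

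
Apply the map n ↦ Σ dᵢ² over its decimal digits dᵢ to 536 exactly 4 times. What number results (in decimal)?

130

536 → 5² + 3² + 6² = 70
70 → 7² + 0² = 49
49 → 4² + 9² = 97
97 → 9² + 7² = 130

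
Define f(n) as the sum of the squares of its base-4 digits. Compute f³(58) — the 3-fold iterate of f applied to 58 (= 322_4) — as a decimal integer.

58 = (3,2,2)_4 → 3² + 2² + 2² = 9 + 4 + 4 = 17
17 = (1,0,1)_4 → 1² + 0² + 1² = 1 + 0 + 1 = 2
2 = (2)_4 → 2² = 4

4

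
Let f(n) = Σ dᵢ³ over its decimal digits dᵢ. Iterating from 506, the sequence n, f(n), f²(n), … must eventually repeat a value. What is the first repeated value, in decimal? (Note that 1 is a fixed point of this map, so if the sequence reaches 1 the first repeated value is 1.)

506 → 5³ + 0³ + 6³ = 341
341 → 3³ + 4³ + 1³ = 92
92 → 9³ + 2³ = 737
737 → 7³ + 3³ + 7³ = 713
713 → 7³ + 1³ + 3³ = 371
371 → 3³ + 7³ + 1³ = 371  — 371 already appeared earlier.

371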